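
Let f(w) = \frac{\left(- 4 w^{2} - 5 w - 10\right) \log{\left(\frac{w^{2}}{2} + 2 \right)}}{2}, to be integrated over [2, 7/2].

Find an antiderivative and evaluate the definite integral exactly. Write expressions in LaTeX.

Check any antiderivative F(w) by computing F'(w) and comparing it with f(w).
F(w) = - \frac{2 w^{3} \log{\left(\frac{w^{2}}{2} + 2 \right)}}{3} + \frac{4 w^{3}}{9} - \frac{5 w^{2} \log{\left(\frac{w^{2}}{2} + 2 \right)}}{4} + \frac{5 w^{2}}{4} - 5 w \log{\left(\frac{w^{2}}{2} + 2 \right)} + \frac{14 w}{3} - 5 \log{\left(w^{2} + 4 \right)} - \frac{28 \operatorname{atan}{\left(\frac{w}{2} \right)}}{3} is an antiderivative of f.
Check: d/dw[- \frac{2 w^{3} \log{\left(\frac{w^{2}}{2} + 2 \right)}}{3} + \frac{4 w^{3}}{9} - \frac{5 w^{2} \log{\left(\frac{w^{2}}{2} + 2 \right)}}{4} + \frac{5 w^{2}}{4} - 5 w \log{\left(\frac{w^{2}}{2} + 2 \right)} + \frac{14 w}{3} - 5 \log{\left(w^{2} + 4 \right)} - \frac{28 \operatorname{atan}{\left(\frac{w}{2} \right)}}{3}] = - 2 w^{2} \log{\left(\frac{w^{2}}{2} + 2 \right)} - \frac{5 w \log{\left(\frac{w^{2}}{2} + 2 \right)}}{2} - 5 \log{\left(\frac{w^{2}}{2} + 2 \right)}, which equals f(w).
F(7/2) = - \frac{2947 \log{\left(\frac{65}{8} \right)}}{48} - 5 \log{\left(\frac{65}{4} \right)} - \frac{28 \operatorname{atan}{\left(\frac{7}{4} \right)}}{3} + \frac{7301}{144}; F(2) = - \frac{61 \log{\left(4 \right)}}{3} - 5 \log{\left(8 \right)} - \frac{7 \pi}{3} + \frac{161}{9}.
Integral = F(7/2) - F(2) = - \frac{2947 \log{\left(\frac{65}{8} \right)}}{48} - 5 \log{\left(\frac{65}{4} \right)} - \frac{28 \operatorname{atan}{\left(\frac{7}{4} \right)}}{3} + \frac{7 \pi}{3} + 5 \log{\left(8 \right)} + \frac{61 \log{\left(4 \right)}}{3} + \frac{525}{16}.

Antiderivative: F(w) = - \frac{2 w^{3} \log{\left(\frac{w^{2}}{2} + 2 \right)}}{3} + \frac{4 w^{3}}{9} - \frac{5 w^{2} \log{\left(\frac{w^{2}}{2} + 2 \right)}}{4} + \frac{5 w^{2}}{4} - 5 w \log{\left(\frac{w^{2}}{2} + 2 \right)} + \frac{14 w}{3} - 5 \log{\left(w^{2} + 4 \right)} - \frac{28 \operatorname{atan}{\left(\frac{w}{2} \right)}}{3}; value = - \frac{2947 \log{\left(\frac{65}{8} \right)}}{48} - 5 \log{\left(\frac{65}{4} \right)} - \frac{28 \operatorname{atan}{\left(\frac{7}{4} \right)}}{3} + \frac{7 \pi}{3} + 5 \log{\left(8 \right)} + \frac{61 \log{\left(4 \right)}}{3} + \frac{525}{16}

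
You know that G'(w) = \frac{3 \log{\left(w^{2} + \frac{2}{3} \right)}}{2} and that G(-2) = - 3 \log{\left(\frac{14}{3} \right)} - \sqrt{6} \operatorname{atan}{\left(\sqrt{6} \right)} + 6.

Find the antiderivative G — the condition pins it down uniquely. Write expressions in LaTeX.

For G(w) to be correct, d/dw[G] must agree with the stated G'(w) identically.
A general antiderivative is \frac{3 w \log{\left(w^{2} + \frac{2}{3} \right)}}{2} - 3 w + \sqrt{6} \operatorname{atan}{\left(\frac{\sqrt{6} w}{2} \right)} + C.
The condition gives C = - 3 \log{\left(\frac{14}{3} \right)} - \sqrt{6} \operatorname{atan}{\left(\sqrt{6} \right)} + 6 - (- 3 \log{\left(\frac{14}{3} \right)} - \sqrt{6} \operatorname{atan}{\left(\sqrt{6} \right)} + 6) = 0.
So G(w) = \frac{3 w \log{\left(w^{2} + \frac{2}{3} \right)} - 6 w + 2 \sqrt{6} \operatorname{atan}{\left(\frac{\sqrt{6} w}{2} \right)}}{2}.
Check: d/dw[\frac{3 w \log{\left(w^{2} + \frac{2}{3} \right)} - 6 w + 2 \sqrt{6} \operatorname{atan}{\left(\frac{\sqrt{6} w}{2} \right)}}{2}] = \frac{3 \log{\left(w^{2} + \frac{2}{3} \right)}}{2} = G'(w).

G(w) = \frac{3 w \log{\left(w^{2} + \frac{2}{3} \right)} - 6 w + 2 \sqrt{6} \operatorname{atan}{\left(\frac{\sqrt{6} w}{2} \right)}}{2}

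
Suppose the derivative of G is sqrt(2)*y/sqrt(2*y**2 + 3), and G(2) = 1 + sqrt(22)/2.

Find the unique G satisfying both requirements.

The substitution u = y**2 + 3/2 works: G'(y) is exactly (dG/du)*(du/dy) for that inner function.
A general antiderivative is sqrt(y**2 + 3/2) + C.
The condition gives C = 1 + sqrt(22)/2 - (sqrt(22)/2) = 1.
So G(y) = (sqrt(2)*sqrt(2*y**2 + 3) + 2)/2.
Check: d/dy[(sqrt(2)*sqrt(2*y**2 + 3) + 2)/2] = sqrt(2)*y/sqrt(2*y**2 + 3) = G'(y).

G(y) = (sqrt(2)*sqrt(2*y**2 + 3) + 2)/2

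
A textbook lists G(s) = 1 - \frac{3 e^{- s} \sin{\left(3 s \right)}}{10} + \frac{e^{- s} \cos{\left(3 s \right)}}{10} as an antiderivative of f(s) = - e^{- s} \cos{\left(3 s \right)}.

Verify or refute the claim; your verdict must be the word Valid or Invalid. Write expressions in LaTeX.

d/ds[G] = - e^{- s} \cos{\left(3 s \right)}
This equals f(s) exactly, so the claim holds.

Valid: G'(s) = f(s).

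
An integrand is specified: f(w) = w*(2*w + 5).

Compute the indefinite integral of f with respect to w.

An antiderivative F(w) passes only if d/dw[F] lands on f(w) exactly.
Check: d/dw[w**2*(4*w + 15)/6] = 2*w**2 + 5*w, which equals f(w).

F(w) = w**2*(4*w + 15)/6 + C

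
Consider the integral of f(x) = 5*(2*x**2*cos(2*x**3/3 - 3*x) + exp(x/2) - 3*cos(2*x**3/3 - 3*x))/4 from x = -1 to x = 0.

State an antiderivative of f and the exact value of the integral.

Antiderivative: F(x) = 5*exp(x/2)/2 + 5*sin(2*x**3/3 - 3*x)/4; value = -5*exp(-1/2)/2 - 5*sin(7/3)/4 + 5/2

An antiderivative F(x) passes only if d/dx[F] lands on f(x) exactly.
F(x) = 5*exp(x/2)/2 + 5*sin(2*x**3/3 - 3*x)/4 is an antiderivative of f.
Check: d/dx[5*exp(x/2)/2 + 5*sin(2*x**3/3 - 3*x)/4] = 5*x**2*cos(2*x**3/3 - 3*x)/2 + 5*exp(x/2)/4 - 15*cos(2*x**3/3 - 3*x)/4, which equals f(x).
F(0) = 5/2; F(-1) = 5*sin(7/3)/4 + 5*exp(-1/2)/2.
Integral = F(0) - F(-1) = -5*exp(-1/2)/2 - 5*sin(7/3)/4 + 5/2.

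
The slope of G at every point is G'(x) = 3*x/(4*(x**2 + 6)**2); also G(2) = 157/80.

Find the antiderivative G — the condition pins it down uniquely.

G'(x) matches the chain-rule pattern g'(h)*h' with inner function h(x) = 8*x**2 + 48; substituting u = h(x) collapses the integral.
A general antiderivative is -3/(8*x**2 + 48) + C.
The condition gives C = 157/80 - (-3/80) = 2.
So G(x) = (16*x**2 + 93)/(8*x**2 + 48).
Check: d/dx[(16*x**2 + 93)/(8*x**2 + 48)] = 3*x/(4*x**4 + 48*x**2 + 144), which equals G'(x).

G(x) = (16*x**2 + 93)/(8*x**2 + 48)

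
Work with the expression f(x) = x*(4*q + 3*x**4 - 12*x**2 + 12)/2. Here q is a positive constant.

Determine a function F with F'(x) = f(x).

A first test for any F(x): its x-derivative must equal f(x) identically.
Check: d/dx[q*x**2 + x**6/4 - 3*x**4/2 + 3*x**2] = 2*q*x + 3*x**5/2 - 6*x**3 + 6*x, which equals f(x).

An antiderivative is F(x) = q*x**2 + x**6/4 - 3*x**4/2 + 3*x**2.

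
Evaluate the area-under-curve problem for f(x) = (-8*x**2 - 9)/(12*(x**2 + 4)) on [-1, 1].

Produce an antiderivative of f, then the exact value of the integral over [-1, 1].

Check any antiderivative F(x) by computing F'(x) and comparing it with f(x).
F(x) = -2*x/3 + 23*atan(x/2)/24 is an antiderivative of f.
Check: d/dx[-2*x/3 + 23*atan(x/2)/24] = (-8*x**2 - 9)/(12*x**2 + 48), which equals f(x).
F(1) = -2/3 + 23*atan(1/2)/24; F(-1) = 2/3 - 23*atan(1/2)/24.
Integral = F(1) - F(-1) = -4/3 + 23*atan(1/2)/12.

Antiderivative: F(x) = -2*x/3 + 23*atan(x/2)/24; value = -4/3 + 23*atan(1/2)/12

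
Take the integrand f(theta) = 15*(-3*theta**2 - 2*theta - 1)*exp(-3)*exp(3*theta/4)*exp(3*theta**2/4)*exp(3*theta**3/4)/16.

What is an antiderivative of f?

An antiderivative is F(theta) = -5*exp(3*theta**3/4 + 3*theta**2/4 + 3*theta/4 - 3)/4.

f matches the chain-rule pattern g'(h)*h' with inner function h(theta) = 3*theta**3/4 + 3*theta**2/4 + 3*theta/4 - 3; substituting u = h(theta) collapses the integral.
Check: d/dtheta[-5*exp(3*theta**3/4 + 3*theta**2/4 + 3*theta/4 - 3)/4] = -45*theta**2*exp(-3)*exp(3*theta/4)*exp(3*theta**2/4)*exp(3*theta**3/4)/16 - 15*theta*exp(-3)*exp(3*theta/4)*exp(3*theta**2/4)*exp(3*theta**3/4)/8 - 15*exp(-3)*exp(3*theta/4)*exp(3*theta**2/4)*exp(3*theta**3/4)/16, which equals f(theta).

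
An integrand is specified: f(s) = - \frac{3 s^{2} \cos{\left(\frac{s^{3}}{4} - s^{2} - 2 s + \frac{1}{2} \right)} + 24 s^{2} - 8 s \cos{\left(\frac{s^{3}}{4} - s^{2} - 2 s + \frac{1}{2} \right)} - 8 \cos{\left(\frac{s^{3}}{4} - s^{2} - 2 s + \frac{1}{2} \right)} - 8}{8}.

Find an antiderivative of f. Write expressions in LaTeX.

An antiderivative is F(s) = - s^{3} + s - \frac{\sin{\left(\frac{s^{3}}{4} - s^{2} - 2 s + \frac{1}{2} \right)}}{2}.

For F(s) to be correct the identity F'(s) - f(s) = 0 must hold.
Check: d/ds[- s^{3} + s - \frac{\sin{\left(\frac{s^{3}}{4} - s^{2} - 2 s + \frac{1}{2} \right)}}{2}] = - \frac{3 s^{2} \cos{\left(\frac{s^{3}}{4} - s^{2} - 2 s + \frac{1}{2} \right)}}{8} - 3 s^{2} + s \cos{\left(\frac{s^{3}}{4} - s^{2} - 2 s + \frac{1}{2} \right)} + \cos{\left(\frac{s^{3}}{4} - s^{2} - 2 s + \frac{1}{2} \right)} + 1, which equals f(s).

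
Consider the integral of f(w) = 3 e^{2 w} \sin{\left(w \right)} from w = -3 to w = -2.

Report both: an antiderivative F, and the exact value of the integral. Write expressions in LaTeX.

Antiderivative: F(w) = - \frac{3 \left(- 2 \sin{\left(w \right)} + \cos{\left(w \right)}\right) e^{2 w}}{5}; value = - \frac{6 \sin{\left(2 \right)}}{5 e^{4}} + \frac{3 \cos{\left(3 \right)}}{5 e^{6}} + \frac{6 \sin{\left(3 \right)}}{5 e^{6}} - \frac{3 \cos{\left(2 \right)}}{5 e^{4}}

Whatever form F(w) takes, F'(w) = f(w) is non-negotiable.
F(w) = - \frac{3 \left(- 2 \sin{\left(w \right)} + \cos{\left(w \right)}\right) e^{2 w}}{5} is an antiderivative of f.
Check: d/dw[- \frac{3 \left(- 2 \sin{\left(w \right)} + \cos{\left(w \right)}\right) e^{2 w}}{5}] = 3 e^{2 w} \sin{\left(w \right)} = f(w).
F(-2) = - \frac{6 \sin{\left(2 \right)}}{5 e^{4}} - \frac{3 \cos{\left(2 \right)}}{5 e^{4}}; F(-3) = - \frac{6 \sin{\left(3 \right)}}{5 e^{6}} - \frac{3 \cos{\left(3 \right)}}{5 e^{6}}.
Integral = F(-2) - F(-3) = - \frac{6 \sin{\left(2 \right)}}{5 e^{4}} + \frac{3 \cos{\left(3 \right)}}{5 e^{6}} + \frac{6 \sin{\left(3 \right)}}{5 e^{6}} - \frac{3 \cos{\left(2 \right)}}{5 e^{4}}.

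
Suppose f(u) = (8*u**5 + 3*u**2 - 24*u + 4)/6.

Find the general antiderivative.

Differentiate the proposed F(u) back; it has to land on f(u) exactly.
Check: d/du[2*u**6/9 + u**3/6 - 2*u**2 + 2*u/3] = 4*u**5/3 + u**2/2 - 4*u + 2/3, which equals f(u).

F(u) = 2*u**6/9 + u**3/6 - 2*u**2 + 2*u/3 + C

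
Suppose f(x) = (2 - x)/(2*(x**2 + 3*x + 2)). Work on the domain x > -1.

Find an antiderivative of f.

The denominator factors as 2*(x + 1)*(x + 2); partial fractions split f into directly integrable pieces: -2/(x + 2) + 3/(2*(x + 1)).
Check: d/dx[(3*log(x + 1) - 4*log(x + 2))/2] = (2 - x)/(2*x**2 + 6*x + 4), which equals f(x).

An antiderivative is F(x) = (3*log(x + 1) - 4*log(x + 2))/2.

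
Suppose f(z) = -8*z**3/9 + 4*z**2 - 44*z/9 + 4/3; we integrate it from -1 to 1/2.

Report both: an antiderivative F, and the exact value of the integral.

The substitution u = -z**2/3 + z - 1/3 works: f is exactly (dF/du)*(du/dz) for that inner function.
F(z) = -2*(-z**2 + 3*z - 1)**2/9 is an antiderivative of f.
Check: d/dz[-2*(-z**2 + 3*z - 1)**2/9] = -8*z**3/9 + 4*z**2 - 44*z/9 + 4/3 = f(z).
F(1/2) = -1/72; F(-1) = -50/9.
Integral = F(1/2) - F(-1) = 133/24.

Antiderivative: F(z) = -2*(-z**2 + 3*z - 1)**2/9; value = 133/24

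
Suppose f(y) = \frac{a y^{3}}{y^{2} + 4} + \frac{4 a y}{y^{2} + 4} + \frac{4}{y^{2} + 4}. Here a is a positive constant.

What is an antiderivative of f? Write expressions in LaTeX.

An antiderivative is F(y) = \frac{a y^{2}}{2} + 2 \operatorname{atan}{\left(\frac{y}{2} \right)}.

Integrate term by term and add the pieces.
Check: d/dy[\frac{a y^{2}}{2} + 2 \operatorname{atan}{\left(\frac{y}{2} \right)}] = \frac{a y^{3} + 4 a y + 4}{y^{2} + 4}, which equals f(y).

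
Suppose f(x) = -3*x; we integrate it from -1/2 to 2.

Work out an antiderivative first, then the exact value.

Recover f(x) by differentiating a candidate F(x); any mismatch rules it out.
F(x) = -(3*x**2 + 5)/2 is an antiderivative of f.
Check: d/dx[-(3*x**2 + 5)/2] = -3*x = f(x).
F(2) = -17/2; F(-1/2) = -23/8.
Integral = F(2) - F(-1/2) = -45/8.

Antiderivative: F(x) = -(3*x**2 + 5)/2; value = -45/8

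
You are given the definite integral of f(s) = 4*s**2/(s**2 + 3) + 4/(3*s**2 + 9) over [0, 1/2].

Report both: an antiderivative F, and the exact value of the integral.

The integrand splits into summands that can be handled one at a time.
F(s) = 4*(9*s - 8*sqrt(3)*atan(sqrt(3)*s/3))/9 is an antiderivative of f.
Check: d/ds[4*(9*s - 8*sqrt(3)*atan(sqrt(3)*s/3))/9] = (12*s**2 + 4)/(3*s**2 + 9), which equals f(s).
F(1/2) = -32*sqrt(3)*atan(sqrt(3)/6)/9 + 2; F(0) = 0.
Integral = F(1/2) - F(0) = -32*sqrt(3)*atan(sqrt(3)/6)/9 + 2.

Antiderivative: F(s) = 4*(9*s - 8*sqrt(3)*atan(sqrt(3)*s/3))/9; value = -32*sqrt(3)*atan(sqrt(3)/6)/9 + 2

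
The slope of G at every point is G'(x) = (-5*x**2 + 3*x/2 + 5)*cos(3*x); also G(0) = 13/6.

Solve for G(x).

Since d/dx undoes antidifferentiation here, G(x) must give back the stated G'(x).
A general antiderivative is -5*x**2*sin(3*x)/3 + x*sin(3*x)/2 - 10*x*cos(3*x)/9 + 55*sin(3*x)/27 + cos(3*x)/6 + C.
The condition gives C = 13/6 - (1/6) = 2.
So G(x) = -5*x**2*sin(3*x)/3 + x*sin(3*x)/2 - 10*x*cos(3*x)/9 + 55*sin(3*x)/27 + cos(3*x)/6 + 2.
Check: d/dx[-5*x**2*sin(3*x)/3 + x*sin(3*x)/2 - 10*x*cos(3*x)/9 + 55*sin(3*x)/27 + cos(3*x)/6 + 2] = -5*x**2*cos(3*x) + 3*x*cos(3*x)/2 + 5*cos(3*x), which equals G'(x).

G(x) = -5*x**2*sin(3*x)/3 + x*sin(3*x)/2 - 10*x*cos(3*x)/9 + 55*sin(3*x)/27 + cos(3*x)/6 + 2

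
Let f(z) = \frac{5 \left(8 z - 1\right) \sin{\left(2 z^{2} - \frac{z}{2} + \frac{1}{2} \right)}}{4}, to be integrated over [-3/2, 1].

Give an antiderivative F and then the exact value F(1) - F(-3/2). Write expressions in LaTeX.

Antiderivative: F(z) = - \frac{5 \cos{\left(2 z^{2} - \frac{z}{2} + \frac{1}{2} \right)}}{2}; value = - \frac{5 \cos{\left(2 \right)}}{2} + \frac{5 \cos{\left(\frac{23}{4} \right)}}{2}

f matches the chain-rule pattern g'(h)*h' with inner function h(z) = 2 z^{2} - \frac{z}{2} + \frac{1}{2}; substituting u = h(z) collapses the integral.
F(z) = - \frac{5 \cos{\left(2 z^{2} - \frac{z}{2} + \frac{1}{2} \right)}}{2} is an antiderivative of f.
Check: d/dz[- \frac{5 \cos{\left(2 z^{2} - \frac{z}{2} + \frac{1}{2} \right)}}{2}] = 10 z \sin{\left(2 z^{2} - \frac{z}{2} + \frac{1}{2} \right)} - \frac{5 \sin{\left(2 z^{2} - \frac{z}{2} + \frac{1}{2} \right)}}{4}, which equals f(z).
F(1) = - \frac{5 \cos{\left(2 \right)}}{2}; F(-3/2) = - \frac{5 \cos{\left(\frac{23}{4} \right)}}{2}.
Integral = F(1) - F(-3/2) = - \frac{5 \cos{\left(2 \right)}}{2} + \frac{5 \cos{\left(\frac{23}{4} \right)}}{2}.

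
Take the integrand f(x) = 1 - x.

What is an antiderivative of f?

A first test for any F(x): its x-derivative must equal f(x) identically.
Check: d/dx[-x**2/2 + x] = 1 - x = f(x).

An antiderivative is F(x) = -x**2/2 + x.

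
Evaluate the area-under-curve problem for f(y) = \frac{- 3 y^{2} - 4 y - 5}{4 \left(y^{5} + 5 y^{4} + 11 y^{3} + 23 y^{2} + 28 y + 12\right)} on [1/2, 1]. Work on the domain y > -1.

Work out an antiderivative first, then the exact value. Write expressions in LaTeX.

Factor the denominator (4 \left(y + 1\right)^{2} \left(y + 3\right) \left(y^{2} + 4\right)) and decompose: f = \frac{47 y - 167}{1300 \left(y^{2} + 4\right)} - \frac{5}{52 \left(y + 3\right)} + \frac{3}{50 \left(y + 1\right)} - \frac{1}{10 \left(y + 1\right)^{2}}; each piece integrates to a log, atan, or power term.
F(y) = \frac{3 \log{\left(y + 1 \right)}}{50} - \frac{5 \log{\left(y + 3 \right)}}{52} + \frac{47 \log{\left(y^{2} + 4 \right)}}{2600} - \frac{167 \operatorname{atan}{\left(\frac{y}{2} \right)}}{2600} + \frac{1}{10 y + 10} is an antiderivative of f.
Check: d/dy[\frac{3 \log{\left(y + 1 \right)}}{50} - \frac{5 \log{\left(y + 3 \right)}}{52} + \frac{47 \log{\left(y^{2} + 4 \right)}}{2600} - \frac{167 \operatorname{atan}{\left(\frac{y}{2} \right)}}{2600} + \frac{1}{10 y + 10}] = \frac{- 3 y^{2} - 4 y - 5}{4 y^{5} + 20 y^{4} + 44 y^{3} + 92 y^{2} + 112 y + 48}, which equals f(y).
F(1) = - \frac{5 \log{\left(4 \right)}}{52} - \frac{167 \operatorname{atan}{\left(\frac{1}{2} \right)}}{2600} + \frac{47 \log{\left(5 \right)}}{2600} + \frac{3 \log{\left(2 \right)}}{50} + \frac{1}{20}; F(1/2) = - \frac{5 \log{\left(\frac{7}{2} \right)}}{52} - \frac{167 \operatorname{atan}{\left(\frac{1}{4} \right)}}{2600} + \frac{3 \log{\left(\frac{3}{2} \right)}}{50} + \frac{47 \log{\left(\frac{17}{4} \right)}}{2600} + \frac{1}{15}.
Integral = F(1) - F(1/2) = - \frac{5 \log{\left(4 \right)}}{52} - \frac{167 \operatorname{atan}{\left(\frac{1}{2} \right)}}{2600} - \frac{47 \log{\left(\frac{17}{4} \right)}}{2600} - \frac{3 \log{\left(\frac{3}{2} \right)}}{50} - \frac{1}{60} + \frac{167 \operatorname{atan}{\left(\frac{1}{4} \right)}}{2600} + \frac{47 \log{\left(5 \right)}}{2600} + \frac{3 \log{\left(2 \right)}}{50} + \frac{5 \log{\left(\frac{7}{2} \right)}}{52}.

Antiderivative: F(y) = \frac{3 \log{\left(y + 1 \right)}}{50} - \frac{5 \log{\left(y + 3 \right)}}{52} + \frac{47 \log{\left(y^{2} + 4 \right)}}{2600} - \frac{167 \operatorname{atan}{\left(\frac{y}{2} \right)}}{2600} + \frac{1}{10 y + 10}; value = - \frac{5 \log{\left(4 \right)}}{52} - \frac{167 \operatorname{atan}{\left(\frac{1}{2} \right)}}{2600} - \frac{47 \log{\left(\frac{17}{4} \right)}}{2600} - \frac{3 \log{\left(\frac{3}{2} \right)}}{50} - \frac{1}{60} + \frac{167 \operatorname{atan}{\left(\frac{1}{4} \right)}}{2600} + \frac{47 \log{\left(5 \right)}}{2600} + \frac{3 \log{\left(2 \right)}}{50} + \frac{5 \log{\left(\frac{7}{2} \right)}}{52}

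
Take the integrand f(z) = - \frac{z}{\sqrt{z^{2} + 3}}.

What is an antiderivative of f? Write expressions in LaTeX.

f matches the chain-rule pattern g'(h)*h' with inner function h(z) = z^{2} + 3; substituting u = h(z) collapses the integral.
Check: d/dz[- \sqrt{z^{2} + 3}] = - \frac{z}{\sqrt{z^{2} + 3}} = f(z).

An antiderivative is F(z) = - \sqrt{z^{2} + 3}.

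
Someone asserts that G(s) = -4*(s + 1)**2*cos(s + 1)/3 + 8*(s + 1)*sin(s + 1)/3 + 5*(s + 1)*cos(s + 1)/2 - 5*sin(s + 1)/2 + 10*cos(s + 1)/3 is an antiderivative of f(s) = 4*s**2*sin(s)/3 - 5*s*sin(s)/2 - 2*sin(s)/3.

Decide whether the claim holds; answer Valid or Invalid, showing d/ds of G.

d/ds[G] = 4*s**2*sin(s + 1)/3 + s*sin(s + 1)/6 - 11*sin(s + 1)/6
d/ds[G] - f(s) = -4*s**2*sin(s)/3 + 4*s**2*sin(s + 1)/3 + 5*s*sin(s)/2 + s*sin(s + 1)/6 + 2*sin(s)/3 - 11*sin(s + 1)/6 != 0.

Invalid: d/ds[G] - f = -4*s**2*sin(s)/3 + 4*s**2*sin(s + 1)/3 + 5*s*sin(s)/2 + s*sin(s + 1)/6 + 2*sin(s)/3 - 11*sin(s + 1)/6, which is not 0.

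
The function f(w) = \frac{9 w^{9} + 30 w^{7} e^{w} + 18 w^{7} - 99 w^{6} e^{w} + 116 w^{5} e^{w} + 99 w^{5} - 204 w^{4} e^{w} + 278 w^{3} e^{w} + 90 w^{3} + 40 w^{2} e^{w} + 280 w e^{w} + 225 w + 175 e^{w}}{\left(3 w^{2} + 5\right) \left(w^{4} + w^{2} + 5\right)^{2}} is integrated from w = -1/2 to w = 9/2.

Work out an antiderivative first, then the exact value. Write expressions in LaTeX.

Antiderivative: F(w) = \frac{10 w e^{w}}{w^{4} + w^{2} + 5} + \frac{3 \log{\left(w^{2} + \frac{5}{3} \right)}}{2} - \frac{3 e^{w}}{w^{4} + w^{2} + 5}; value = - \frac{3 \log{\left(\frac{23}{12} \right)}}{2} + \frac{128}{85 e^{\frac{1}{2}}} + \frac{3 \log{\left(\frac{263}{12} \right)}}{2} + \frac{96 e^{\frac{9}{2}}}{995}

Any candidate F(w) must reproduce f(w) exactly when differentiated.
F(w) = \frac{10 w e^{w}}{w^{4} + w^{2} + 5} + \frac{3 \log{\left(w^{2} + \frac{5}{3} \right)}}{2} - \frac{3 e^{w}}{w^{4} + w^{2} + 5} is an antiderivative of f.
Check: d/dw[\frac{10 w e^{w}}{w^{4} + w^{2} + 5} + \frac{3 \log{\left(w^{2} + \frac{5}{3} \right)}}{2} - \frac{3 e^{w}}{w^{4} + w^{2} + 5}] = \frac{9 w^{9} + 30 w^{7} e^{w} + 18 w^{7} - 99 w^{6} e^{w} + 116 w^{5} e^{w} + 99 w^{5} - 204 w^{4} e^{w} + 278 w^{3} e^{w} + 90 w^{3} + 40 w^{2} e^{w} + 280 w e^{w} + 225 w + 175 e^{w}}{3 w^{10} + 11 w^{8} + 43 w^{6} + 85 w^{4} + 125 w^{2} + 125}, which equals f(w).
F(9/2) = \frac{3 \log{\left(\frac{263}{12} \right)}}{2} + \frac{96 e^{\frac{9}{2}}}{995}; F(-1/2) = - \frac{128}{85 e^{\frac{1}{2}}} + \frac{3 \log{\left(\frac{23}{12} \right)}}{2}.
Integral = F(9/2) - F(-1/2) = - \frac{3 \log{\left(\frac{23}{12} \right)}}{2} + \frac{128}{85 e^{\frac{1}{2}}} + \frac{3 \log{\left(\frac{263}{12} \right)}}{2} + \frac{96 e^{\frac{9}{2}}}{995}.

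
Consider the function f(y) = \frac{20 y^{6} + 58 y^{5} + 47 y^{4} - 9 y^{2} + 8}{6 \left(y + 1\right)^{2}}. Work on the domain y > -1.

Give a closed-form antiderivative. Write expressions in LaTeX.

Differentiate the proposed F(y) back; it has to land on f(y) exactly.
Check: d/dy[\frac{8 y^{6} + 17 y^{5} + 3 y^{4} - 6 y^{3} - 16}{12 y + 12}] = \frac{20 y^{6} + 58 y^{5} + 47 y^{4} - 9 y^{2} + 8}{6 y^{2} + 12 y + 6}, which equals f(y).

An antiderivative is F(y) = \frac{8 y^{6} + 17 y^{5} + 3 y^{4} - 6 y^{3} - 16}{12 y + 12}.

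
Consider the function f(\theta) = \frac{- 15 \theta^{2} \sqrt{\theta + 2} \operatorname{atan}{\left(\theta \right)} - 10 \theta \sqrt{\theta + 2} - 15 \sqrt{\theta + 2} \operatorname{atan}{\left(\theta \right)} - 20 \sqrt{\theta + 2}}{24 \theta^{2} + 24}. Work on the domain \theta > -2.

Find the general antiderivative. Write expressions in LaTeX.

F(\theta) = - \frac{5 \left(\theta + 2\right)^{\frac{3}{2}} \operatorname{atan}{\left(\theta \right)}}{12} + C

Recognize the product-rule pattern: f = u'v + uv' with u = - \frac{5 \left(\theta + 2\right)^{\frac{3}{2}}}{12}, v = \operatorname{atan}{\left(\theta \right)}, so integration by parts undoes it.
Check: d/d\theta[- \frac{5 \left(\theta + 2\right)^{\frac{3}{2}} \operatorname{atan}{\left(\theta \right)}}{12}] = \frac{- 15 \theta^{2} \sqrt{\theta + 2} \operatorname{atan}{\left(\theta \right)} - 10 \theta \sqrt{\theta + 2} - 15 \sqrt{\theta + 2} \operatorname{atan}{\left(\theta \right)} - 20 \sqrt{\theta + 2}}{24 \theta^{2} + 24} = f(\theta).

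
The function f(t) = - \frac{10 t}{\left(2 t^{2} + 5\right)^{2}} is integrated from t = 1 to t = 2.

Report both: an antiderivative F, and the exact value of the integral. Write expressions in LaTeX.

Antiderivative: F(t) = \frac{5}{4 t^{2} + 10}; value = - \frac{15}{91}

f matches the chain-rule pattern g'(h)*h' with inner function h(t) = 2 t^{2} + 5; substituting u = h(t) collapses the integral.
F(t) = \frac{5}{4 t^{2} + 10} is an antiderivative of f.
Check: d/dt[\frac{5}{4 t^{2} + 10}] = - \frac{10 t}{4 t^{4} + 20 t^{2} + 25}, which equals f(t).
F(2) = \frac{5}{26}; F(1) = \frac{5}{14}.
Integral = F(2) - F(1) = - \frac{15}{91}.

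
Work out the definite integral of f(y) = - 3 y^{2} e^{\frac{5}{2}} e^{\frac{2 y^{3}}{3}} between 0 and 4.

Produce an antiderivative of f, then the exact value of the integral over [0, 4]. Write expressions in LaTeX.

The substitution u = \frac{2 y^{3}}{3} + \frac{5}{2} works: f is exactly (dF/du)*(du/dy) for that inner function.
F(y) = - \frac{3 e^{\frac{2 y^{3}}{3} + \frac{5}{2}}}{2} is an antiderivative of f.
Check: d/dy[- \frac{3 e^{\frac{2 y^{3}}{3} + \frac{5}{2}}}{2}] = - 3 y^{2} e^{\frac{5}{2}} e^{\frac{2 y^{3}}{3}} = f(y).
F(4) = - \frac{3 e^{\frac{271}{6}}}{2}; F(0) = - \frac{3 e^{\frac{5}{2}}}{2}.
Integral = F(4) - F(0) = - \frac{3 e^{\frac{271}{6}}}{2} + \frac{3 e^{\frac{5}{2}}}{2}.

Antiderivative: F(y) = - \frac{3 e^{\frac{2 y^{3}}{3} + \frac{5}{2}}}{2}; value = - \frac{3 e^{\frac{271}{6}}}{2} + \frac{3 e^{\frac{5}{2}}}{2}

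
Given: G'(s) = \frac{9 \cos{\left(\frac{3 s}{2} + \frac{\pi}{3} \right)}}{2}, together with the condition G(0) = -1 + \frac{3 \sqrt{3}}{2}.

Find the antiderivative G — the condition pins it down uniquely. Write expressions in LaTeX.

G(s) = 3 \sin{\left(\frac{3 s}{2} + \frac{\pi}{3} \right)} - 1

A candidate passes only if d/ds[G] lands on the given G'(s) exactly.
A general antiderivative is 3 \sin{\left(\frac{3 s}{2} + \frac{\pi}{3} \right)} + C.
The condition gives C = -1 + \frac{3 \sqrt{3}}{2} - (\frac{3 \sqrt{3}}{2}) = -1.
So G(s) = 3 \sin{\left(\frac{3 s}{2} + \frac{\pi}{3} \right)} - 1.
Check: d/ds[3 \sin{\left(\frac{3 s}{2} + \frac{\pi}{3} \right)} - 1] = \frac{9 \cos{\left(\frac{3 s}{2} + \frac{\pi}{3} \right)}}{2} = G'(s).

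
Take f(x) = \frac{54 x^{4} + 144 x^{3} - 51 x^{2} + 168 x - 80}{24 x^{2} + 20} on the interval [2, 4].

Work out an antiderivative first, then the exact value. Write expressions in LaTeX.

Antiderivative: F(x) = \frac{3 x^{3}}{4} + 3 x^{2} - 4 x + \log{\left(2 x^{2} + \frac{5}{3} \right)}; value = - \log{\left(\frac{29}{3} \right)} + \log{\left(\frac{101}{3} \right)} + 70

Recover f(x) by differentiating a candidate F(x); any mismatch rules it out.
F(x) = \frac{3 x^{3}}{4} + 3 x^{2} - 4 x + \log{\left(2 x^{2} + \frac{5}{3} \right)} is an antiderivative of f.
Check: d/dx[\frac{3 x^{3}}{4} + 3 x^{2} - 4 x + \log{\left(2 x^{2} + \frac{5}{3} \right)}] = \frac{54 x^{4} + 144 x^{3} - 51 x^{2} + 168 x - 80}{24 x^{2} + 20} = f(x).
F(4) = \log{\left(\frac{101}{3} \right)} + 80; F(2) = \log{\left(\frac{29}{3} \right)} + 10.
Integral = F(4) - F(2) = - \log{\left(\frac{29}{3} \right)} + \log{\left(\frac{101}{3} \right)} + 70.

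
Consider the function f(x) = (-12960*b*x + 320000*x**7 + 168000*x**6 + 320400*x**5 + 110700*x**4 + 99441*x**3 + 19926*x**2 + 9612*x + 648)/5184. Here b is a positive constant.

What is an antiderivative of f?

Check any antiderivative F(x) by computing F'(x) and comparing it with f(x).
Check: d/dx[-5*b*x**2/4 + (5*x**2/3 + x/4 + 1/2)**4] = -5*b*x/2 + 5000*x**7/81 + 875*x**6/27 + 2225*x**5/36 + 1025*x**4/48 + 3683*x**3/192 + 123*x**2/32 + 89*x/48 + 1/8, which equals f(x).

An antiderivative is F(x) = -5*b*x**2/4 + (5*x**2/3 + x/4 + 1/2)**4.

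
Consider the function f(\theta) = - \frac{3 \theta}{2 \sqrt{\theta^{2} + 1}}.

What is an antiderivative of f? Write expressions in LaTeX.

An antiderivative is F(\theta) = - \frac{3 \sqrt{\theta^{2} + 1}}{2}.

f matches the chain-rule pattern g'(h)*h' with inner function h(\theta) = \theta^{2} + 1; substituting u = h(\theta) collapses the integral.
Check: d/d\theta[- \frac{3 \sqrt{\theta^{2} + 1}}{2}] = - \frac{3 \theta}{2 \sqrt{\theta^{2} + 1}} = f(\theta).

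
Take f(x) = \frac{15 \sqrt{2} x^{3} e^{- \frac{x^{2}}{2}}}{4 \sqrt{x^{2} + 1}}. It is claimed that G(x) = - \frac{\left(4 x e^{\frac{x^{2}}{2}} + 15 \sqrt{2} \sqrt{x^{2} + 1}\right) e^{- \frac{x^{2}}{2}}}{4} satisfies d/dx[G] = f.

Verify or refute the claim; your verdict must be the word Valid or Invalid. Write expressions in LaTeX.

d/dx[G] = \frac{\left(15 \sqrt{2} x^{3} - 4 \sqrt{x^{2} + 1} e^{\frac{x^{2}}{2}}\right) e^{- \frac{x^{2}}{2}}}{4 \sqrt{x^{2} + 1}}
d/dx[G] - f(x) = -1 != 0.

Invalid: d/dx[G] - f = -1, which is not 0.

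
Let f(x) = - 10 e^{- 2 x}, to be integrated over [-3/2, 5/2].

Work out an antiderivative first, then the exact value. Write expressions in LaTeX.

Antiderivative: F(x) = 5 e^{- 2 x}; value = - 5 e^{3} + \frac{5}{e^{5}}

A candidate is checked by its d/dx: the result must match f(x).
F(x) = 5 e^{- 2 x} is an antiderivative of f.
Check: d/dx[5 e^{- 2 x}] = - 10 e^{- 2 x} = f(x).
F(5/2) = \frac{5}{e^{5}}; F(-3/2) = 5 e^{3}.
Integral = F(5/2) - F(-3/2) = - 5 e^{3} + \frac{5}{e^{5}}.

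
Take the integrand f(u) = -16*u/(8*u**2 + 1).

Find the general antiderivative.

F(u) = -log(4*u**2 + 1/2) + C

The substitution w = 4*u**2 + 1/2 works: f is exactly (dF/dw)*(dw/du) for that inner function.
Check: d/du[-log(4*u**2 + 1/2)] = -16*u/(8*u**2 + 1) = f(u).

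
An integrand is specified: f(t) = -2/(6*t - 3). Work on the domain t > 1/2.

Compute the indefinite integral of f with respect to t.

F(t) = -log(2*t - 1)/3 + C

For F(t) to be correct the identity F'(t) - f(t) = 0 must hold.
Check: d/dt[-log(2*t - 1)/3] = -2/(6*t - 3) = f(t).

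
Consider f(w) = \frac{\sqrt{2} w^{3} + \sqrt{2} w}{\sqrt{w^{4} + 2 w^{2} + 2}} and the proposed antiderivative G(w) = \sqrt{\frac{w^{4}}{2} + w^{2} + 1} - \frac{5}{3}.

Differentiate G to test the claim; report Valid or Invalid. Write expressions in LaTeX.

Valid - the claim checks out under differentiation.

d/dw[G] = \frac{\sqrt{2} w^{3} + \sqrt{2} w}{\sqrt{w^{4} + 2 w^{2} + 2}}
This equals f(w) exactly, so the claim holds.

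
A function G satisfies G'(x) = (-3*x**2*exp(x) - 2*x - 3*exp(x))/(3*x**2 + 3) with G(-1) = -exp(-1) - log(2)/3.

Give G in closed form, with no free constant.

Whatever form G(x) takes, its d/dx must return the stated G'(x).
A general antiderivative is -exp(x) - log(x**2 + 1)/3 + C.
The condition gives C = -exp(-1) - log(2)/3 - (-exp(-1) - log(2)/3) = 0.
So G(x) = -(3*exp(x) + log(x**2 + 1))/3.
Check: d/dx[-(3*exp(x) + log(x**2 + 1))/3] = (-3*x**2*exp(x) - 2*x - 3*exp(x))/(3*x**2 + 3) = G'(x).

G(x) = -(3*exp(x) + log(x**2 + 1))/3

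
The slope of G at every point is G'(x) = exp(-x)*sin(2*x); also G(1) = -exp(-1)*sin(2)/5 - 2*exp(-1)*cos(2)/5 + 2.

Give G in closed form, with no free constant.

The proposed G(x) is checked by its d/dx: the result must match the given G'(x).
A general antiderivative is -exp(-x)*sin(2*x)/5 - 2*exp(-x)*cos(2*x)/5 + C.
The condition gives C = -exp(-1)*sin(2)/5 - 2*exp(-1)*cos(2)/5 + 2 - (-exp(-1)*sin(2)/5 - 2*exp(-1)*cos(2)/5) = 2.
So G(x) = 2 - exp(-x)*sin(2*x)/5 - 2*exp(-x)*cos(2*x)/5.
Check: d/dx[2 - exp(-x)*sin(2*x)/5 - 2*exp(-x)*cos(2*x)/5] = exp(-x)*sin(2*x) = G'(x).

G(x) = 2 - exp(-x)*sin(2*x)/5 - 2*exp(-x)*cos(2*x)/5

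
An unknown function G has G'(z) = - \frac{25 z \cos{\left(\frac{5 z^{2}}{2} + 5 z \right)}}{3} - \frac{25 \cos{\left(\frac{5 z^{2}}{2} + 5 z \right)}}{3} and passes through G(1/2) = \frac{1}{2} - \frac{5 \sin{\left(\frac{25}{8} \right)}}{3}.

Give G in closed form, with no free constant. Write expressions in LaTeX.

G(z) = - \frac{10 \sin{\left(\frac{5 z^{2}}{2} + 5 z \right)} - 3}{6}

G'(z) matches the chain-rule pattern g'(h)*h' with inner function h(z) = \frac{5 z^{2}}{2} + 5 z; substituting u = h(z) collapses the integral.
A general antiderivative is - \frac{5 \sin{\left(\frac{5 z^{2}}{2} + 5 z \right)}}{3} + C.
The condition gives C = \frac{1}{2} - \frac{5 \sin{\left(\frac{25}{8} \right)}}{3} - (- \frac{5 \sin{\left(\frac{25}{8} \right)}}{3}) = \frac{1}{2}.
So G(z) = - \frac{10 \sin{\left(\frac{5 z^{2}}{2} + 5 z \right)} - 3}{6}.
Check: d/dz[- \frac{10 \sin{\left(\frac{5 z^{2}}{2} + 5 z \right)} - 3}{6}] = - \frac{25 z \cos{\left(\frac{5 z^{2}}{2} + 5 z \right)}}{3} - \frac{25 \cos{\left(\frac{5 z^{2}}{2} + 5 z \right)}}{3} = G'(z).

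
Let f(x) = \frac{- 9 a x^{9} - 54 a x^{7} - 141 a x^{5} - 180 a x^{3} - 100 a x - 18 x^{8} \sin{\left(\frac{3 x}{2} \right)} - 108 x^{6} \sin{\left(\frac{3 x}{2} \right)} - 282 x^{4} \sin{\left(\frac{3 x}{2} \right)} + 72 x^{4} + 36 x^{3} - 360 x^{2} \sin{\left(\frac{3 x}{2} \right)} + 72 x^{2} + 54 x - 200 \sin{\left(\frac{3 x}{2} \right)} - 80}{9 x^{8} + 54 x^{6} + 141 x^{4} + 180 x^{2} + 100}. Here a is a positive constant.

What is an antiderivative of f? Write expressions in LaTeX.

An antiderivative is F(x) = - \frac{a x^{2}}{2} + \frac{- \frac{4 x}{3} - \frac{1}{2}}{\frac{x^{4}}{2} + \frac{3 x^{2}}{2} + \frac{5}{3}} + \frac{4 \cos{\left(\frac{3 x}{2} \right)}}{3}.

A candidate is checked by its d/dx: the result must match f(x).
Check: d/dx[- \frac{a x^{2}}{2} + \frac{- \frac{4 x}{3} - \frac{1}{2}}{\frac{x^{4}}{2} + \frac{3 x^{2}}{2} + \frac{5}{3}} + \frac{4 \cos{\left(\frac{3 x}{2} \right)}}{3}] = \frac{- 9 a x^{9} - 54 a x^{7} - 141 a x^{5} - 180 a x^{3} - 100 a x - 18 x^{8} \sin{\left(\frac{3 x}{2} \right)} - 108 x^{6} \sin{\left(\frac{3 x}{2} \right)} - 282 x^{4} \sin{\left(\frac{3 x}{2} \right)} + 72 x^{4} + 36 x^{3} - 360 x^{2} \sin{\left(\frac{3 x}{2} \right)} + 72 x^{2} + 54 x - 200 \sin{\left(\frac{3 x}{2} \right)} - 80}{9 x^{8} + 54 x^{6} + 141 x^{4} + 180 x^{2} + 100} = f(x).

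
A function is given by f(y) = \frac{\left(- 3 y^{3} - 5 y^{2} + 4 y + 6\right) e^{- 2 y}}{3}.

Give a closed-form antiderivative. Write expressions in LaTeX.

Recognize the product-rule pattern: f = u'v + uv' with u = \frac{y^{3}}{2} + \frac{19 y^{2}}{12} + \frac{11 y}{12} - \frac{13}{24}, v = e^{- 2 y}, so integration by parts undoes it.
Check: d/dy[\frac{\left(12 y^{3} + 38 y^{2} + 22 y - 13\right) e^{- 2 y}}{24}] = \frac{\left(- 3 y^{3} - 5 y^{2} + 4 y + 6\right) e^{- 2 y}}{3} = f(y).

An antiderivative is F(y) = \frac{\left(12 y^{3} + 38 y^{2} + 22 y - 13\right) e^{- 2 y}}{24}.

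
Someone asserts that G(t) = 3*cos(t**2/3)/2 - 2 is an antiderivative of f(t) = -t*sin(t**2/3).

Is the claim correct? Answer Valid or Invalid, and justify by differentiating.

d/dt[G] = -t*sin(t**2/3)
This equals f(t) exactly, so the claim holds.

Valid - the claim checks out under differentiation.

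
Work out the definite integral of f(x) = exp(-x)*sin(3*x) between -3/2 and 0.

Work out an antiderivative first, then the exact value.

Antiderivative: F(x) = (-sin(3*x) - 3*cos(3*x))*exp(-x)/10; value = -3/10 + 3*exp(3/2)*cos(9/2)/10 - exp(3/2)*sin(9/2)/10

A candidate is checked by its d/dx: the result must match f(x).
F(x) = (-sin(3*x) - 3*cos(3*x))*exp(-x)/10 is an antiderivative of f.
Check: d/dx[(-sin(3*x) - 3*cos(3*x))*exp(-x)/10] = exp(-x)*sin(3*x) = f(x).
F(0) = -3/10; F(-3/2) = exp(3/2)*sin(9/2)/10 - 3*exp(3/2)*cos(9/2)/10.
Integral = F(0) - F(-3/2) = -3/10 + 3*exp(3/2)*cos(9/2)/10 - exp(3/2)*sin(9/2)/10.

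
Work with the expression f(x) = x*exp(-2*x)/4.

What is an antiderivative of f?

An antiderivative is F(x) = (-2*x - 1)*exp(-2*x)/16.

f has the shape u'v + uv' for u = -x/8 - 1/16 and v = exp(-2*x) — it is the derivative of the product u*v.
Check: d/dx[(-2*x - 1)*exp(-2*x)/16] = x*exp(-2*x)/4 = f(x).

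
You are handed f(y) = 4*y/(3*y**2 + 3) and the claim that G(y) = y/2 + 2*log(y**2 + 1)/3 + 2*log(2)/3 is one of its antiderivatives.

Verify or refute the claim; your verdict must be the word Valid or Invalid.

d/dy[G] = (3*y**2 + 8*y + 3)/(6*y**2 + 6)
d/dy[G] - f(y) = 1/2 != 0.

Invalid: d/dy[G] - f = 1/2, which is not 0.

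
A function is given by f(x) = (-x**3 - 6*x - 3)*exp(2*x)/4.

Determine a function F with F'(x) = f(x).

An antiderivative is F(x) = (-4*x**3 + 6*x**2 - 30*x + 3)*exp(2*x)/32.

Recognize the product-rule pattern: f = u'v + uv' with u = -x**3/8 + 3*x**2/16 - 15*x/16 + 3/32, v = exp(2*x), so integration by parts undoes it.
Check: d/dx[(-4*x**3 + 6*x**2 - 30*x + 3)*exp(2*x)/32] = -x**3*exp(2*x)/4 - 3*x*exp(2*x)/2 - 3*exp(2*x)/4, which equals f(x).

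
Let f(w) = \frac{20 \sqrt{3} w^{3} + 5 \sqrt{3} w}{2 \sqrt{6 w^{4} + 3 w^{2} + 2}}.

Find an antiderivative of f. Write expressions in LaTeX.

An antiderivative is F(w) = \frac{5 \sqrt{3} \sqrt{6 w^{4} + 3 w^{2} + 2}}{6}.

The substitution u = 2 w^{4} + w^{2} + \frac{2}{3} works: f is exactly (dF/du)*(du/dw) for that inner function.
Check: d/dw[\frac{5 \sqrt{3} \sqrt{6 w^{4} + 3 w^{2} + 2}}{6}] = \frac{20 \sqrt{3} w^{3} + 5 \sqrt{3} w}{2 \sqrt{6 w^{4} + 3 w^{2} + 2}} = f(w).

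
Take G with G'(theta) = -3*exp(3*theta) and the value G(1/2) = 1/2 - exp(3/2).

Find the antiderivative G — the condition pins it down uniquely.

Differentiate the proposed G(theta) back; it has to land on the given G'(theta).
A general antiderivative is -exp(3*theta) + C.
The condition gives C = 1/2 - exp(3/2) - (-exp(3/2)) = 1/2.
So G(theta) = (1 - 2*exp(3*theta))/2.
Check: d/dtheta[(1 - 2*exp(3*theta))/2] = -3*exp(3*theta) = G'(theta).

G(theta) = (1 - 2*exp(3*theta))/2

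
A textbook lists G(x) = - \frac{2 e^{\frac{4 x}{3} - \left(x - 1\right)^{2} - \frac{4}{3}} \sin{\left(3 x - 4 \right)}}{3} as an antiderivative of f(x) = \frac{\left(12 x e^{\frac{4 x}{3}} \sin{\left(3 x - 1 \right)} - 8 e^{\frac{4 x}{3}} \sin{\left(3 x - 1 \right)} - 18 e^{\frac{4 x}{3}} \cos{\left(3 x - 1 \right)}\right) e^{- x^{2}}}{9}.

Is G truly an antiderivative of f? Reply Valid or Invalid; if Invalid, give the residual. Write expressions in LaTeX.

Invalid: d/dx[G] - f = \frac{\left(12 x \sin{\left(3 x - 4 \right)} - 12 x e^{\frac{7}{3}} e^{- 2 x} \sin{\left(3 x - 1 \right)} - 20 \sin{\left(3 x - 4 \right)} - 18 \cos{\left(3 x - 4 \right)} + 8 e^{\frac{7}{3}} e^{- 2 x} \sin{\left(3 x - 1 \right)} + 18 e^{\frac{7}{3}} e^{- 2 x} \cos{\left(3 x - 1 \right)}\right) e^{\frac{10 x}{3}} e^{- x^{2}}}{9 e^{\frac{7}{3}}}, which is not 0.

d/dx[G] = \frac{\left(12 x \sin{\left(3 x - 4 \right)} - 20 \sin{\left(3 x - 4 \right)} - 18 \cos{\left(3 x - 4 \right)}\right) e^{\frac{10 x}{3}} e^{- x^{2}}}{9 e^{\frac{7}{3}}}
d/dx[G] - f(x) = \frac{\left(12 x \sin{\left(3 x - 4 \right)} - 12 x e^{\frac{7}{3}} e^{- 2 x} \sin{\left(3 x - 1 \right)} - 20 \sin{\left(3 x - 4 \right)} - 18 \cos{\left(3 x - 4 \right)} + 8 e^{\frac{7}{3}} e^{- 2 x} \sin{\left(3 x - 1 \right)} + 18 e^{\frac{7}{3}} e^{- 2 x} \cos{\left(3 x - 1 \right)}\right) e^{\frac{10 x}{3}} e^{- x^{2}}}{9 e^{\frac{7}{3}}} != 0.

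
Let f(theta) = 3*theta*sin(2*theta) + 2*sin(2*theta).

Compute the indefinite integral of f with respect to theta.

Integrate term by term and add the pieces.
Check: d/dtheta[-(6*theta*cos(2*theta) - 3*sin(2*theta) + 4*cos(2*theta))/4] = 3*theta*sin(2*theta) + 2*sin(2*theta) = f(theta).

F(theta) = -(6*theta*cos(2*theta) - 3*sin(2*theta) + 4*cos(2*theta))/4 + C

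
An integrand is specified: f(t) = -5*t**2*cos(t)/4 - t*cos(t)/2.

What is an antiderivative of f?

Integrate term by term and add the pieces.
Check: d/dt[-5*t**2*sin(t)/4 - t*sin(t)/2 - 5*t*cos(t)/2 + 5*sin(t)/2 - cos(t)/2] = -5*t**2*cos(t)/4 - t*cos(t)/2 = f(t).

An antiderivative is F(t) = -5*t**2*sin(t)/4 - t*sin(t)/2 - 5*t*cos(t)/2 + 5*sin(t)/2 - cos(t)/2.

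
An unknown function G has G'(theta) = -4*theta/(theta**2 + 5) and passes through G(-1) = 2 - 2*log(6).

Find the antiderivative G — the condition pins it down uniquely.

G'(theta) matches the chain-rule pattern g'(h)*h' with inner function h(theta) = theta**2 + 5; substituting u = h(theta) collapses the integral.
A general antiderivative is -2*log(theta**2 + 5) + C.
The condition gives C = 2 - 2*log(6) - (-2*log(6)) = 2.
So G(theta) = 2 - 2*log(theta**2 + 5).
Check: d/dtheta[2 - 2*log(theta**2 + 5)] = -4*theta/(theta**2 + 5) = G'(theta).

G(theta) = 2 - 2*log(theta**2 + 5)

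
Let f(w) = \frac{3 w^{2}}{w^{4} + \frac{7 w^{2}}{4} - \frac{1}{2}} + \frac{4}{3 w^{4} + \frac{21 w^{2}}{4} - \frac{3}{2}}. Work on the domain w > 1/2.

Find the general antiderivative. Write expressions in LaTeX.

Factor the denominator (3 \left(2 w - 1\right) \left(2 w + 1\right) \left(w^{2} + 2\right)) and decompose: f = \frac{56}{27 \left(w^{2} + 2\right)} - \frac{50}{27 \left(2 w + 1\right)} + \frac{50}{27 \left(2 w - 1\right)}; each piece integrates to a log, atan, or power term.
Check: d/dw[\frac{25 \log{\left(w - \frac{1}{2} \right)}}{27} - \frac{25 \log{\left(w + \frac{1}{2} \right)}}{27} + \frac{28 \sqrt{2} \operatorname{atan}{\left(\frac{\sqrt{2} w}{2} \right)}}{27}] = \frac{36 w^{2} + 16}{12 w^{4} + 21 w^{2} - 6}, which equals f(w).

F(w) = \frac{25 \log{\left(w - \frac{1}{2} \right)}}{27} - \frac{25 \log{\left(w + \frac{1}{2} \right)}}{27} + \frac{28 \sqrt{2} \operatorname{atan}{\left(\frac{\sqrt{2} w}{2} \right)}}{27} + C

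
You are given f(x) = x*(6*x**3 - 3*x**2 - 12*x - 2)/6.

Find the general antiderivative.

Since d/dx undoes antidifferentiation here, F'(x) = f(x) is required of F(x).
Check: d/dx[x**2*(24*x**3 - 15*x**2 - 80*x - 20)/120] = x**4 - x**3/2 - 2*x**2 - x/3, which equals f(x).

F(x) = x**2*(24*x**3 - 15*x**2 - 80*x - 20)/120 + C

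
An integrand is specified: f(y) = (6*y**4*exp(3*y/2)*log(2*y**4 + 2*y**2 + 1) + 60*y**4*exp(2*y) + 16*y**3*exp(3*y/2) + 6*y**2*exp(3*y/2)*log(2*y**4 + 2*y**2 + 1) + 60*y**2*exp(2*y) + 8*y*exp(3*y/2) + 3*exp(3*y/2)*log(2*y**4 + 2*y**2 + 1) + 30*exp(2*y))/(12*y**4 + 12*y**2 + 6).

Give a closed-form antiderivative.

Any candidate F(y) must reproduce f(y) exactly when differentiated.
Check: d/dy[(2*exp(3*y/2)*log(2*y**4 + 2*y**2 + 1) + 15*exp(2*y))/6] = (6*y**4*exp(3*y/2)*log(2*y**4 + 2*y**2 + 1) + 60*y**4*exp(2*y) + 16*y**3*exp(3*y/2) + 6*y**2*exp(3*y/2)*log(2*y**4 + 2*y**2 + 1) + 60*y**2*exp(2*y) + 8*y*exp(3*y/2) + 3*exp(3*y/2)*log(2*y**4 + 2*y**2 + 1) + 30*exp(2*y))/(12*y**4 + 12*y**2 + 6) = f(y).

An antiderivative is F(y) = (2*exp(3*y/2)*log(2*y**4 + 2*y**2 + 1) + 15*exp(2*y))/6.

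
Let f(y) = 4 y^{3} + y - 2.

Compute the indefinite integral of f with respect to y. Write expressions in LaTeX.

F(y) = \frac{2 y^{4} + y^{2} - 4 y - 10}{2} + C

The integrand splits into summands that can be handled one at a time.
Check: d/dy[\frac{2 y^{4} + y^{2} - 4 y - 10}{2}] = 4 y^{3} + y - 2 = f(y).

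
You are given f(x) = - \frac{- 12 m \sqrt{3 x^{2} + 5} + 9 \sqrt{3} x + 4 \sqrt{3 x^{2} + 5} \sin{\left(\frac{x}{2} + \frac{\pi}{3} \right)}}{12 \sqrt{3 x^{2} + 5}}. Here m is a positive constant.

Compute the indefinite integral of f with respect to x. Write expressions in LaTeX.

A first test for any F(x): its x-derivative must equal f(x) identically.
Check: d/dx[m x - \frac{3 \sqrt{x^{2} + \frac{5}{3}}}{4} + \frac{2 \cos{\left(\frac{x}{2} + \frac{\pi}{3} \right)}}{3}] = \frac{12 m \sqrt{3 x^{2} + 5} - 9 \sqrt{3} x - 4 \sqrt{3 x^{2} + 5} \sin{\left(\frac{x}{2} + \frac{\pi}{3} \right)}}{12 \sqrt{3 x^{2} + 5}}, which equals f(x).

F(x) = m x - \frac{3 \sqrt{x^{2} + \frac{5}{3}}}{4} + \frac{2 \cos{\left(\frac{x}{2} + \frac{\pi}{3} \right)}}{3} + C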